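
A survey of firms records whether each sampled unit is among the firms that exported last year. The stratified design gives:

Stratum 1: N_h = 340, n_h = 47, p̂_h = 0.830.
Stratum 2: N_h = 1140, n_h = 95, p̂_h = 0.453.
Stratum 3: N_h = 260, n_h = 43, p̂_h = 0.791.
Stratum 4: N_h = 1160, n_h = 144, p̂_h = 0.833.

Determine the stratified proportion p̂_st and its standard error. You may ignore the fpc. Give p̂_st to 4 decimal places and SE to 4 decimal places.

p̂_st ≈ 0.6795, SE ≈ 0.0252

N = 2900; stratum weights W_h = N_h/N.
p̂_st = Σ W_h p̂_h = (340·0.830 + 1140·0.453 + 260·0.791 + 1160·0.833)/2900 = 0.67950
V̂(p̂_st) = Σ W_h² p̂_h(1−p̂_h)/(n_h−1):
  stratum 1: (340/2900)²·0.830·0.170/46 = 4.2163e-05
  stratum 2: (1140/2900)²·0.453·0.547/94 = 0.000407353
  stratum 3: (260/2900)²·0.791·0.209/42 = 3.16391e-05
  stratum 4: (1160/2900)²·0.833·0.167/143 = 0.000155649
V̂(p̂_st) = 0.000636804; SE = √V̂ = 0.025235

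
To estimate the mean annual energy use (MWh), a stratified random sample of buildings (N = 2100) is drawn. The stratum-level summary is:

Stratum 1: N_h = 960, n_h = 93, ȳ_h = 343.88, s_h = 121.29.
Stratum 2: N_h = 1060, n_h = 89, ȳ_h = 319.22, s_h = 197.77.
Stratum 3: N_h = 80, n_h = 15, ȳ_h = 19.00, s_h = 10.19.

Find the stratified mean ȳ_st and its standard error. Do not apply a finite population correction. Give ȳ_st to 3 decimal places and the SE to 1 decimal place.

ȳ_st = Σ W_h ȳ_h = (960·343.88 + 1060·319.22 + 80·19.00)/2100 = 319.05619
V̂(ȳ_st) = Σ W_h² s_h²/n_h, with W_h = N_h/N and N = 2100:
  stratum 1: (960/2100)²·121.29²/93 = 33.0576
  stratum 2: (1060/2100)²·197.77²/89 = 111.971
  stratum 3: (80/2100)²·10.19²/15 = 0.0100461
V̂(ȳ_st) = 145.038
SE(ȳ_st) = √145.038 = 12.0432

ȳ_st ≈ 319.056, SE ≈ 12.0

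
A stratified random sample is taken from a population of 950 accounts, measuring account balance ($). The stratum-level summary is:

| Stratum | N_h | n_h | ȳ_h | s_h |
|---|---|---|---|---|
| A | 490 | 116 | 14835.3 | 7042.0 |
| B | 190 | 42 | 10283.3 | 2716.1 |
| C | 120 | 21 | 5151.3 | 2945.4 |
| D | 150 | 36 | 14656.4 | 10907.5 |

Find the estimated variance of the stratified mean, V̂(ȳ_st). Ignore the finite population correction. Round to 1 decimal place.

V̂(ȳ_st) = Σ W_h² s_h²/n_h, with W_h = N_h/N and N = 950:
  stratum A: (490/950)²·7042.0²/116 = 113731
  stratum B: (190/950)²·2716.1²/42 = 7025.9
  stratum C: (120/950)²·2945.4²/21 = 6591.5
  stratum D: (150/950)²·10907.5²/36 = 82391.7
V̂(ȳ_st) = 209740

V̂(ȳ_st) ≈ 209740.1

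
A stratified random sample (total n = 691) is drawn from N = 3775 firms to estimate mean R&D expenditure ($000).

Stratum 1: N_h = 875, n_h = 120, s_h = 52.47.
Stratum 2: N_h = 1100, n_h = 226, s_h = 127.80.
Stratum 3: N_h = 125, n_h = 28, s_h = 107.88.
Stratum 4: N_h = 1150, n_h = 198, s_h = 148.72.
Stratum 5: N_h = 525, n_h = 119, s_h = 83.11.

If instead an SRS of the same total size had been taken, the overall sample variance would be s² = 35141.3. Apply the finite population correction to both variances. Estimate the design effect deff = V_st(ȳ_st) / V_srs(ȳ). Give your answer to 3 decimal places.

deff ≈ 0.379

V̂(ȳ_st) = Σ W_h² (1 − n_h/N_h) s_h²/n_h, with W_h = N_h/N and N = 3775:
  stratum 1: (875/3775)²·(1 − 120/875)·52.47²/120 = 1.06356
  stratum 2: (1100/3775)²·(1 − 226/1100)·127.80²/226 = 4.87555
  stratum 3: (125/3775)²·(1 − 28/125)·107.88²/28 = 0.353648
  stratum 4: (1150/3775)²·(1 − 198/1150)·148.72²/198 = 8.58172
  stratum 5: (525/3775)²·(1 − 119/525)·83.11²/119 = 0.868183
V_st = 15.7427
V_srs = (1 − 691/3775)·35141.3/691 = 41.5468
deff = V_st / V_srs = 15.7427/41.5468 = 0.3789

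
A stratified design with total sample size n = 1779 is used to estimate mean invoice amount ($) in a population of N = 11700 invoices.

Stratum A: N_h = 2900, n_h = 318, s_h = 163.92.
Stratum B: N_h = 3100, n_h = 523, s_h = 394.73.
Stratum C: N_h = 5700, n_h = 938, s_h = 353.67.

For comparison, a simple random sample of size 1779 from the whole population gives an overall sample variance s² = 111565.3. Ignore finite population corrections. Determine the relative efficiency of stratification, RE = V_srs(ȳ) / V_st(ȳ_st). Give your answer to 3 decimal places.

V̂(ȳ_st) = Σ W_h² s_h²/n_h, with W_h = N_h/N and N = 11700:
  stratum A: (2900/11700)²·163.92²/318 = 5.19112
  stratum B: (3100/11700)²·394.73²/523 = 20.9146
  stratum C: (5700/11700)²·353.67²/938 = 31.6498
V_st = 57.7556
V_srs = s²/n = 111565.3/1779 = 62.7124
Relative efficiency = V_srs / V_st = 62.7124/57.7556 = 1.0858

RE ≈ 1.086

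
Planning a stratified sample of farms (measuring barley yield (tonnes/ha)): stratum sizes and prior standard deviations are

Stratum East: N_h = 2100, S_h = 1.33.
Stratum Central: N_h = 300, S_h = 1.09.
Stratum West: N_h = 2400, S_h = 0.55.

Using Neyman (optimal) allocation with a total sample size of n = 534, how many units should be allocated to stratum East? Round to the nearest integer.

336

Neyman allocation: n_h = n · N_h S_h / Σ N_i S_i, with n = 534.
  stratum East: N_h·S_h = 2100·1.33 = 2793.00
  stratum Central: N_h·S_h = 300·1.09 = 327.00
  stratum West: N_h·S_h = 2400·0.55 = 1320.00
Σ N_h S_h = 4440.00
n for stratum East = 534·2793.00/4440.00 = 335.915 → 336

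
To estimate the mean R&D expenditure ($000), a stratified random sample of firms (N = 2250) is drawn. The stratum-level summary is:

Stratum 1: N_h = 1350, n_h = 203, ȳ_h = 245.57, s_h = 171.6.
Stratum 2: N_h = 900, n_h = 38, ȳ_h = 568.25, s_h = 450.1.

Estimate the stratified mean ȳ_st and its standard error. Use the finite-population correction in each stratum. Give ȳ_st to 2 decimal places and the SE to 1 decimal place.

ȳ_st = Σ W_h ȳ_h = (1350·245.57 + 900·568.25)/2250 = 374.64200
V̂(ȳ_st) = Σ W_h² (1 − n_h/N_h) s_h²/n_h, with W_h = N_h/N and N = 2250:
  stratum 1: (1350/2250)²·(1 − 203/1350)·171.6²/203 = 44.3681
  stratum 2: (900/2250)²·(1 − 38/900)·450.1²/38 = 816.995
V̂(ȳ_st) = 861.363
SE(ȳ_st) = √861.363 = 29.349

ȳ_st ≈ 374.64, SE ≈ 29.3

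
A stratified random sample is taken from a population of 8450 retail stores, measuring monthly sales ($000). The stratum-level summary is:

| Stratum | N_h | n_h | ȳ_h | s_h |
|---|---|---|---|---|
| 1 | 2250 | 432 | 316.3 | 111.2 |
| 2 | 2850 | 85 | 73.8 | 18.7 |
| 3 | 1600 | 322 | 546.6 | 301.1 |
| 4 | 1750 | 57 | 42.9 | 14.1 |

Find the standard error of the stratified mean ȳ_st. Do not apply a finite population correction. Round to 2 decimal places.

SE(ȳ_st) ≈ 3.57

V̂(ȳ_st) = Σ W_h² s_h²/n_h, with W_h = N_h/N and N = 8450:
  stratum 1: (2250/8450)²·111.2²/432 = 2.02945
  stratum 2: (2850/8450)²·18.7²/85 = 0.467994
  stratum 3: (1600/8450)²·301.1²/322 = 10.0947
  stratum 4: (1750/8450)²·14.1²/57 = 0.149598
V̂(ȳ_st) = 12.7417
SE(ȳ_st) = √12.7417 = 3.56955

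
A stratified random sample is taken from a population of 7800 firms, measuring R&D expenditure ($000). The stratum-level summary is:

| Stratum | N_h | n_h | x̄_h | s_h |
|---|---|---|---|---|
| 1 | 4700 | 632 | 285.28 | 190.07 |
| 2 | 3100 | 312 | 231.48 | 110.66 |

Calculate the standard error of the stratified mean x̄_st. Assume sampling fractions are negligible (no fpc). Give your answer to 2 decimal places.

V̂(x̄_st) = Σ W_h² s_h²/n_h, with W_h = N_h/N and N = 7800:
  stratum 1: (4700/7800)²·190.07²/632 = 20.7547
  stratum 2: (3100/7800)²·110.66²/312 = 6.19956
V̂(x̄_st) = 26.9543
SE(x̄_st) = √26.9543 = 5.19175

SE(x̄_st) ≈ 5.19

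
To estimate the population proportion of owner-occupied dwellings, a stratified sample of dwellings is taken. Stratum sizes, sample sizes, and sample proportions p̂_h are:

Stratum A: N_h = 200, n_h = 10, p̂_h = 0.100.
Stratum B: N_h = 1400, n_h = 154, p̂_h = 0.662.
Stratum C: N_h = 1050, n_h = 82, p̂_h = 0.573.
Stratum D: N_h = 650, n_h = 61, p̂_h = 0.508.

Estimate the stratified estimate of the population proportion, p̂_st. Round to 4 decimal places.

p̂_st ≈ 0.5693

N = 3300; stratum weights W_h = N_h/N.
p̂_st = Σ W_h p̂_h = (200·0.100 + 1400·0.662 + 1050·0.573 + 650·0.508)/3300 = 0.56929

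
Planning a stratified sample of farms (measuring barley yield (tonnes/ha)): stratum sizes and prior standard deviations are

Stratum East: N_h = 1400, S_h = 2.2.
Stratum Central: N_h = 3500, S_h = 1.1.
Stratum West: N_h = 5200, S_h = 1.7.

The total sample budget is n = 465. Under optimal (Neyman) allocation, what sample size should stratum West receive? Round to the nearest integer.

261

Neyman allocation: n_h = n · N_h S_h / Σ N_i S_i, with n = 465.
  stratum East: N_h·S_h = 1400·2.2 = 3080.00
  stratum Central: N_h·S_h = 3500·1.1 = 3850.00
  stratum West: N_h·S_h = 5200·1.7 = 8840.00
Σ N_h S_h = 15770.00
n for stratum West = 465·8840.00/15770.00 = 260.659 → 261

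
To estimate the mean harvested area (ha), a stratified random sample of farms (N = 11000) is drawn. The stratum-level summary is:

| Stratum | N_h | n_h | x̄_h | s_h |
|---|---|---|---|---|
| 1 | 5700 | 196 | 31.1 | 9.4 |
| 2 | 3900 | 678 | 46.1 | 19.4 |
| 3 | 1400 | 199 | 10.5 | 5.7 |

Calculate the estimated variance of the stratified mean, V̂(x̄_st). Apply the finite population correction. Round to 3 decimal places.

V̂(x̄_st) = Σ W_h² (1 − n_h/N_h) s_h²/n_h, with W_h = N_h/N and N = 11000:
  stratum 1: (5700/11000)²·(1 − 196/5700)·9.4²/196 = 0.116887
  stratum 2: (3900/11000)²·(1 − 678/3900)·19.4²/678 = 0.0576472
  stratum 3: (1400/11000)²·(1 − 199/1400)·5.7²/199 = 0.00226873
V̂(x̄_st) = 0.176803

V̂(x̄_st) ≈ 0.177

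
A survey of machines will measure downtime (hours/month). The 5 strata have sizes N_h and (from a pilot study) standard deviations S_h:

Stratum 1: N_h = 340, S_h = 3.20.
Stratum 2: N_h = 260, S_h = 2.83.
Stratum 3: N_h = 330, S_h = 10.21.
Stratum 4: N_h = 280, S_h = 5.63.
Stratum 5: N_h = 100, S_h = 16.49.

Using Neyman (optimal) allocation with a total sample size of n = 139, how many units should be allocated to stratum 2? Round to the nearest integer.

Neyman allocation: n_h = n · N_h S_h / Σ N_i S_i, with n = 139.
  stratum 1: N_h·S_h = 340·3.20 = 1088.00
  stratum 2: N_h·S_h = 260·2.83 = 735.80
  stratum 3: N_h·S_h = 330·10.21 = 3369.30
  stratum 4: N_h·S_h = 280·5.63 = 1576.40
  stratum 5: N_h·S_h = 100·16.49 = 1649.00
Σ N_h S_h = 8418.50
n for stratum 2 = 139·735.80/8418.50 = 12.149 → 12

12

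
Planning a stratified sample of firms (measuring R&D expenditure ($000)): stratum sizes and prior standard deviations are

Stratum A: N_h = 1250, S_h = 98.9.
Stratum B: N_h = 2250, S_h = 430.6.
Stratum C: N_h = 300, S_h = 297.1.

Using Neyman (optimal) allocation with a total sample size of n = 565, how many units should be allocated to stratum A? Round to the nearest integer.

59

Neyman allocation: n_h = n · N_h S_h / Σ N_i S_i, with n = 565.
  stratum A: N_h·S_h = 1250·98.9 = 123625.00
  stratum B: N_h·S_h = 2250·430.6 = 968850.00
  stratum C: N_h·S_h = 300·297.1 = 89130.00
Σ N_h S_h = 1181605.00
n for stratum A = 565·123625.00/1181605.00 = 59.113 → 59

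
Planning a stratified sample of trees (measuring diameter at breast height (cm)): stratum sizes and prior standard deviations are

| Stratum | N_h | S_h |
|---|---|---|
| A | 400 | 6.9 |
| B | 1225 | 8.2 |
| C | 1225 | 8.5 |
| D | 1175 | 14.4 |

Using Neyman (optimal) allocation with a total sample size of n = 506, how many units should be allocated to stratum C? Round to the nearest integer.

131

Neyman allocation: n_h = n · N_h S_h / Σ N_i S_i, with n = 506.
  stratum A: N_h·S_h = 400·6.9 = 2760.00
  stratum B: N_h·S_h = 1225·8.2 = 10045.00
  stratum C: N_h·S_h = 1225·8.5 = 10412.50
  stratum D: N_h·S_h = 1175·14.4 = 16920.00
Σ N_h S_h = 40137.50
n for stratum C = 506·10412.50/40137.50 = 131.267 → 131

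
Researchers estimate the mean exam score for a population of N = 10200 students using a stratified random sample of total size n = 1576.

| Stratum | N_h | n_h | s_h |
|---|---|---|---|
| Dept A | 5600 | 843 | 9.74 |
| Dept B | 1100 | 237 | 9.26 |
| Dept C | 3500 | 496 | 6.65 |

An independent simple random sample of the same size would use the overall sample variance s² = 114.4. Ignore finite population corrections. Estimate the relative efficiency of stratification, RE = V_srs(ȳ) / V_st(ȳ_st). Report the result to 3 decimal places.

V̂(ȳ_st) = Σ W_h² s_h²/n_h, with W_h = N_h/N and N = 10200:
  stratum Dept A: (5600/10200)²·9.74²/843 = 0.0339208
  stratum Dept B: (1100/10200)²·9.26²/237 = 0.00420783
  stratum Dept C: (3500/10200)²·6.65²/496 = 0.0104978
V_st = 0.0486264
V_srs = s²/n = 114.4/1576 = 0.0725888
Relative efficiency = V_srs / V_st = 0.0725888/0.0486264 = 1.4928

RE ≈ 1.493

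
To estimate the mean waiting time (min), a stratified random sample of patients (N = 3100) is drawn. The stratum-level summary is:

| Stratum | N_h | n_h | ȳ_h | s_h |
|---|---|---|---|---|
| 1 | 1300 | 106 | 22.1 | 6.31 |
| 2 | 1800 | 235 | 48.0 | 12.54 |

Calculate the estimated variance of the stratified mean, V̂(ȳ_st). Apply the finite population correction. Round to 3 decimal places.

V̂(ȳ_st) ≈ 0.257

V̂(ȳ_st) = Σ W_h² (1 − n_h/N_h) s_h²/n_h, with W_h = N_h/N and N = 3100:
  stratum 1: (1300/3100)²·(1 − 106/1300)·6.31²/106 = 0.0606704
  stratum 2: (1800/3100)²·(1 − 235/1800)·12.54²/235 = 0.196151
V̂(ȳ_st) = 0.256822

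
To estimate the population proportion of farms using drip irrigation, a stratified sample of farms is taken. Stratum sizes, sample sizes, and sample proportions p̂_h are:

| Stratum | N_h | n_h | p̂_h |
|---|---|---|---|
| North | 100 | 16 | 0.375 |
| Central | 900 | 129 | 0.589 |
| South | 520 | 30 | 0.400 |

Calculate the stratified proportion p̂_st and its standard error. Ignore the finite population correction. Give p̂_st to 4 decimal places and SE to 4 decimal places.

N = 1520; stratum weights W_h = N_h/N.
p̂_st = Σ W_h p̂_h = (100·0.375 + 900·0.589 + 520·0.400)/1520 = 0.51026
V̂(p̂_st) = Σ W_h² p̂_h(1−p̂_h)/(n_h−1):
  stratum North: (100/1520)²·0.375·0.625/15 = 6.7629e-05
  stratum Central: (900/1520)²·0.589·0.411/128 = 0.000663048
  stratum South: (520/1520)²·0.400·0.600/29 = 0.000968574
V̂(p̂_st) = 0.00169925; SE = √V̂ = 0.041222

p̂_st ≈ 0.5103, SE ≈ 0.0412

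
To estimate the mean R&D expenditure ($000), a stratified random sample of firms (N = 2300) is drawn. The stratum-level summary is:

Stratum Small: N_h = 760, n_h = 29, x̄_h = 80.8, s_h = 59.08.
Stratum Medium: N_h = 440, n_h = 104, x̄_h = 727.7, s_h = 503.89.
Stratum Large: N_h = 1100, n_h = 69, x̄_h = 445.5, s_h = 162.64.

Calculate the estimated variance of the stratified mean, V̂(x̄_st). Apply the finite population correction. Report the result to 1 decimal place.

V̂(x̄_st) ≈ 163.1

V̂(x̄_st) = Σ W_h² (1 − n_h/N_h) s_h²/n_h, with W_h = N_h/N and N = 2300:
  stratum Small: (760/2300)²·(1 − 29/760)·59.08²/29 = 12.6403
  stratum Medium: (440/2300)²·(1 − 104/440)·503.89²/104 = 68.2299
  stratum Large: (1100/2300)²·(1 − 69/1100)·162.64²/69 = 82.1867
V̂(x̄_st) = 163.057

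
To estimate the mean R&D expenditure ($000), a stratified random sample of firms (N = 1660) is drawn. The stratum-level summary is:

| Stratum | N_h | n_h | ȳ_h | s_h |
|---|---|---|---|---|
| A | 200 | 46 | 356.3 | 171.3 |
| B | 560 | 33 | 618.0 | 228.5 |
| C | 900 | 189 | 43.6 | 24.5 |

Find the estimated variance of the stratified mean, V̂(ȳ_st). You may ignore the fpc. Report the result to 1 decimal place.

V̂(ȳ_st) ≈ 190.3

V̂(ȳ_st) = Σ W_h² s_h²/n_h, with W_h = N_h/N and N = 1660:
  stratum A: (200/1660)²·171.3²/46 = 9.25978
  stratum B: (560/1660)²·228.5²/33 = 180.06
  stratum C: (900/1660)²·24.5²/189 = 0.933553
V̂(ȳ_st) = 190.254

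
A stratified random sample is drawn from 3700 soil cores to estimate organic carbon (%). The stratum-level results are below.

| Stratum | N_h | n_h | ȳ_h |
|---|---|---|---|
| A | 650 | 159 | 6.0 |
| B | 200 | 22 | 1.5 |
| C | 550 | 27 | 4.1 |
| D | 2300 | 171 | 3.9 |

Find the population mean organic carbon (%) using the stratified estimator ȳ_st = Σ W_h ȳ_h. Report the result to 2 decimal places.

N = Σ N_h = 3700. Stratum weights W_h = N_h/N.
ȳ_st = (650·6.0 + 200·1.5 + 550·4.1 + 2300·3.9) / 3700 = 4.1689

ȳ_st ≈ 4.17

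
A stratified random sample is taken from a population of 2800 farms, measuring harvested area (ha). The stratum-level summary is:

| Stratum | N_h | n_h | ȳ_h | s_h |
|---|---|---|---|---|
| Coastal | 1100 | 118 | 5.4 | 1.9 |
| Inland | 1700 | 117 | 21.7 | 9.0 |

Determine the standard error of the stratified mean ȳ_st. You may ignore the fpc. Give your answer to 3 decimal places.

SE(ȳ_st) ≈ 0.510

V̂(ȳ_st) = Σ W_h² s_h²/n_h, with W_h = N_h/N and N = 2800:
  stratum Coastal: (1100/2800)²·1.9²/118 = 0.00472166
  stratum Inland: (1700/2800)²·9.0²/117 = 0.2552
V̂(ȳ_st) = 0.259922
SE(ȳ_st) = √0.259922 = 0.509825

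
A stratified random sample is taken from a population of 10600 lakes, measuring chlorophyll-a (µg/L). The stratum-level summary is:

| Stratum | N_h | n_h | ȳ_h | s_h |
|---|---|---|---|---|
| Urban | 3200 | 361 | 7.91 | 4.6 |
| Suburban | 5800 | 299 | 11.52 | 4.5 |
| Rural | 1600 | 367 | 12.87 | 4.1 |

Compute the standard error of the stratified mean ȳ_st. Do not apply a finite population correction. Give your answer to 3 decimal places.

V̂(ȳ_st) = Σ W_h² s_h²/n_h, with W_h = N_h/N and N = 10600:
  stratum Urban: (3200/10600)²·4.6²/361 = 0.00534191
  stratum Suburban: (5800/10600)²·4.5²/299 = 0.0202767
  stratum Rural: (1600/10600)²·4.1²/367 = 0.00104359
V̂(ȳ_st) = 0.0266622
SE(ȳ_st) = √0.0266622 = 0.163286

SE(ȳ_st) ≈ 0.163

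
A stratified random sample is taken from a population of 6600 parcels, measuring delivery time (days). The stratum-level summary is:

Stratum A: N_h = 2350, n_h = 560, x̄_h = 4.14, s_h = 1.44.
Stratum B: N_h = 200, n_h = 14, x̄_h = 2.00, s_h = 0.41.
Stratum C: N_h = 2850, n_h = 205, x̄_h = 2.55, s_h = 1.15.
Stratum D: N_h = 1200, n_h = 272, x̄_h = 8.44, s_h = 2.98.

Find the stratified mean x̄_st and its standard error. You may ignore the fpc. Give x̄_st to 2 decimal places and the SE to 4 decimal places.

x̄_st ≈ 4.17, SE ≈ 0.0526

x̄_st = Σ W_h x̄_h = (2350·4.14 + 200·2.00 + 2850·2.55 + 1200·8.44)/6600 = 4.17038
V̂(x̄_st) = Σ W_h² s_h²/n_h, with W_h = N_h/N and N = 6600:
  stratum A: (2350/6600)²·1.44²/560 = 0.000469445
  stratum B: (200/6600)²·0.41²/14 = 1.10258e-05
  stratum C: (2850/6600)²·1.15²/205 = 0.00120294
  stratum D: (1200/6600)²·2.98²/272 = 0.00107929
V̂(x̄_st) = 0.0027627
SE(x̄_st) = √0.0027627 = 0.0525614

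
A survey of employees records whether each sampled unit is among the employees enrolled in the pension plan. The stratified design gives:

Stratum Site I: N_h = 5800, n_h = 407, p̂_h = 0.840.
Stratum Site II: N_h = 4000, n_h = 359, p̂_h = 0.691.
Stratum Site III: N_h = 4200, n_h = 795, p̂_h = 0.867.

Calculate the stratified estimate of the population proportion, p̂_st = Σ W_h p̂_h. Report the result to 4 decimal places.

N = 14000; stratum weights W_h = N_h/N.
p̂_st = Σ W_h p̂_h = (5800·0.840 + 4000·0.691 + 4200·0.867)/14000 = 0.80553

p̂_st ≈ 0.8055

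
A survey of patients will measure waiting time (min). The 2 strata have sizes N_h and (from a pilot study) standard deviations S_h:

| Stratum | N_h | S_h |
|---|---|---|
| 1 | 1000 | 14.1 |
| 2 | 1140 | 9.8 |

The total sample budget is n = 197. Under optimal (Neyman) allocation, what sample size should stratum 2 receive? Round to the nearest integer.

Neyman allocation: n_h = n · N_h S_h / Σ N_i S_i, with n = 197.
  stratum 1: N_h·S_h = 1000·14.1 = 14100.00
  stratum 2: N_h·S_h = 1140·9.8 = 11172.00
Σ N_h S_h = 25272.00
n for stratum 2 = 197·11172.00/25272.00 = 87.088 → 87

87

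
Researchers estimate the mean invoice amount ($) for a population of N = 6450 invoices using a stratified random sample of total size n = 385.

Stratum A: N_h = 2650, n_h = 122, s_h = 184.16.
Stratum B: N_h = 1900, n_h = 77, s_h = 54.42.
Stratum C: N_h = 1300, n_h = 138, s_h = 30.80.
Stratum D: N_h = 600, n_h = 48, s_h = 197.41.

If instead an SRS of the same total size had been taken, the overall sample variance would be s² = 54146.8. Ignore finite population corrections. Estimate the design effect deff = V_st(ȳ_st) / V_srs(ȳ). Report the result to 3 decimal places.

V̂(ȳ_st) = Σ W_h² s_h²/n_h, with W_h = N_h/N and N = 6450:
  stratum A: (2650/6450)²·184.16²/122 = 46.9249
  stratum B: (1900/6450)²·54.42²/77 = 3.33745
  stratum C: (1300/6450)²·30.80²/138 = 0.279248
  stratum D: (600/6450)²·197.41²/48 = 7.02555
V_st = 57.5671
V_srs = s²/n = 54146.8/385 = 140.641
deff = V_st / V_srs = 57.5671/140.641 = 0.4093

deff ≈ 0.409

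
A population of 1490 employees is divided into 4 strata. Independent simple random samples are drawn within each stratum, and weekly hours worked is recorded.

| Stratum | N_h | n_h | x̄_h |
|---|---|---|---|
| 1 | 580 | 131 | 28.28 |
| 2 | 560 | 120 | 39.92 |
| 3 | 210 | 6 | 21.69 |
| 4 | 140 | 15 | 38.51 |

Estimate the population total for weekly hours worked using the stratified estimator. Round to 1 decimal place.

τ̂_st ≈ 48703.9

τ̂_st = Σ N_h x̄_h = 580·28.28 + 560·39.92 + 210·21.69 + 140·38.51 = 48703.9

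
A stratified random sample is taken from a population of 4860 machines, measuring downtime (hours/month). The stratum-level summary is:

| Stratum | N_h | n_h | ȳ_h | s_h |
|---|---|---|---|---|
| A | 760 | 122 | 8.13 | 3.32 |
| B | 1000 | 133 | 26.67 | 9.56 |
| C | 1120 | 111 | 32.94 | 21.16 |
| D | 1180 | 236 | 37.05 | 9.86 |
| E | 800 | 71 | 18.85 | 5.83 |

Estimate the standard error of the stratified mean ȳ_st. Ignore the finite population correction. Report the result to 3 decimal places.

V̂(ȳ_st) = Σ W_h² s_h²/n_h, with W_h = N_h/N and N = 4860:
  stratum A: (760/4860)²·3.32²/122 = 0.00220938
  stratum B: (1000/4860)²·9.56²/133 = 0.0290932
  stratum C: (1120/4860)²·21.16²/111 = 0.214226
  stratum D: (1180/4860)²·9.86²/236 = 0.0242847
  stratum E: (800/4860)²·5.83²/71 = 0.0129714
V̂(ȳ_st) = 0.282785
SE(ȳ_st) = √0.282785 = 0.531775

SE(ȳ_st) ≈ 0.532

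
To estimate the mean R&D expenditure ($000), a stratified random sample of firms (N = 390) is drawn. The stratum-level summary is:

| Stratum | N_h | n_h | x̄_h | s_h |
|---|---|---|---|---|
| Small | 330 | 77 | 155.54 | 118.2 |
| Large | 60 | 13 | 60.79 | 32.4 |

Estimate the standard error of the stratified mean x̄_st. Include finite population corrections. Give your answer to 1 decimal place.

V̂(x̄_st) = Σ W_h² (1 − n_h/N_h) s_h²/n_h, with W_h = N_h/N and N = 390:
  stratum Small: (330/390)²·(1 − 77/330)·118.2²/77 = 99.5977
  stratum Large: (60/390)²·(1 − 13/60)·32.4²/13 = 1.49715
V̂(x̄_st) = 101.095
SE(x̄_st) = √101.095 = 10.0546

SE(x̄_st) ≈ 10.1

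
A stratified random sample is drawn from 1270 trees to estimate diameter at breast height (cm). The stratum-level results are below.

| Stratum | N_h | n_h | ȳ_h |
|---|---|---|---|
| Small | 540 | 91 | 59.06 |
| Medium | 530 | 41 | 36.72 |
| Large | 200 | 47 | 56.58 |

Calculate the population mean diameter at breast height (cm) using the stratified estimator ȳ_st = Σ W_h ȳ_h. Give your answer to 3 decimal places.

N = Σ N_h = 1270. Stratum weights W_h = N_h/N.
ȳ_st = (540·59.06 + 530·36.72 + 200·56.58) / 1270 = 49.34646

ȳ_st ≈ 49.346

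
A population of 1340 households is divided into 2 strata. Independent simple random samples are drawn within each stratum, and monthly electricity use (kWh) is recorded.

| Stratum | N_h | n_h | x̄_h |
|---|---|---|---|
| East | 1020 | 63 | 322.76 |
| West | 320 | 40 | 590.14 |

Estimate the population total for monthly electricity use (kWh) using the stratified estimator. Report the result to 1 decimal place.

τ̂_st ≈ 518060.0

τ̂_st = Σ N_h x̄_h = 1020·322.76 + 320·590.14 = 518060.0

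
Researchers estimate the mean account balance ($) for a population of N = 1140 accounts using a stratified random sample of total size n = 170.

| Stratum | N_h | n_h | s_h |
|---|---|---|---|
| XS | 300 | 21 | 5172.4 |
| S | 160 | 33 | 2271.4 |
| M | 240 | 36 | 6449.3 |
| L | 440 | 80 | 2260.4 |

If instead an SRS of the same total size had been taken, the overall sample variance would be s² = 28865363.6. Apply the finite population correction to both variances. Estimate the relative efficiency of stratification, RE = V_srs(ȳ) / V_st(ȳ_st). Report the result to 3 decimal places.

V̂(ȳ_st) = Σ W_h² (1 − n_h/N_h) s_h²/n_h, with W_h = N_h/N and N = 1140:
  stratum XS: (300/1140)²·(1 − 21/300)·5172.4²/21 = 82050.4
  stratum S: (160/1140)²·(1 − 33/160)·2271.4²/33 = 2444.48
  stratum M: (240/1140)²·(1 − 36/240)·6449.3²/36 = 43526.6
  stratum L: (440/1140)²·(1 − 80/440)·2260.4²/80 = 7784.42
V_st = 135806
V_srs = (1 − 170/1140)·28865363.6/170 = 144476
Relative efficiency = V_srs / V_st = 144476/135806 = 1.0638

RE ≈ 1.064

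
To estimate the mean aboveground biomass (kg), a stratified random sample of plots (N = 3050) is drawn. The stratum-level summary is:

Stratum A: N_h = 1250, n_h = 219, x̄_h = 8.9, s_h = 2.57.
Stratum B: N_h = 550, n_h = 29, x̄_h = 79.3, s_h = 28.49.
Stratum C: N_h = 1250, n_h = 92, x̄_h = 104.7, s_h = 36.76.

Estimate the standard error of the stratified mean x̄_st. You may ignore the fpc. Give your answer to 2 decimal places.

SE(x̄_st) ≈ 1.84

V̂(x̄_st) = Σ W_h² s_h²/n_h, with W_h = N_h/N and N = 3050:
  stratum A: (1250/3050)²·2.57²/219 = 0.00506574
  stratum B: (550/3050)²·28.49²/29 = 0.910149
  stratum C: (1250/3050)²·36.76²/92 = 2.46708
V̂(x̄_st) = 3.3823
SE(x̄_st) = √3.3823 = 1.8391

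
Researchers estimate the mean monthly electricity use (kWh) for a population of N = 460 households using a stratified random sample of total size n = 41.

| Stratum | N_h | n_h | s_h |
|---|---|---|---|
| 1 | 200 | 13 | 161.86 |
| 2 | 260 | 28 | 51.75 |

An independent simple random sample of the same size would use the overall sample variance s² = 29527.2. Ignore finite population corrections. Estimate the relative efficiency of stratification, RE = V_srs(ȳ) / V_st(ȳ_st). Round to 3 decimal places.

RE ≈ 1.750

V̂(ȳ_st) = Σ W_h² s_h²/n_h, with W_h = N_h/N and N = 460:
  stratum 1: (200/460)²·161.86²/13 = 380.961
  stratum 2: (260/460)²·51.75²/28 = 30.5558
V_st = 411.516
V_srs = s²/n = 29527.2/41 = 720.176
Relative efficiency = V_srs / V_st = 720.176/411.516 = 1.7501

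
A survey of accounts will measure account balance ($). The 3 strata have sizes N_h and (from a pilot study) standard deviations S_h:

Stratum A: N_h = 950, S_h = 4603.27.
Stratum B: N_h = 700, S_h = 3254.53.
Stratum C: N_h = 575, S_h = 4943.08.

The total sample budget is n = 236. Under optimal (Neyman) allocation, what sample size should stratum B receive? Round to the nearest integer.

57

Neyman allocation: n_h = n · N_h S_h / Σ N_i S_i, with n = 236.
  stratum A: N_h·S_h = 950·4603.27 = 4373106.50
  stratum B: N_h·S_h = 700·3254.53 = 2278171.00
  stratum C: N_h·S_h = 575·4943.08 = 2842271.00
Σ N_h S_h = 9493548.50
n for stratum B = 236·2278171.00/9493548.50 = 56.633 → 57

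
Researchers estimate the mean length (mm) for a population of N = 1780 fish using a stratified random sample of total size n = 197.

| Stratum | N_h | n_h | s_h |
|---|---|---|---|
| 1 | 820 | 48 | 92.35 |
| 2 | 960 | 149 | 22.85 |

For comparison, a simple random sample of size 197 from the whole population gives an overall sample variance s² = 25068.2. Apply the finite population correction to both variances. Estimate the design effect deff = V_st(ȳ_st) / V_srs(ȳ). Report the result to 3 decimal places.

deff ≈ 0.321

V̂(ȳ_st) = Σ W_h² (1 − n_h/N_h) s_h²/n_h, with W_h = N_h/N and N = 1780:
  stratum 1: (820/1780)²·(1 − 48/820)·92.35²/48 = 35.4996
  stratum 2: (960/1780)²·(1 − 149/960)·22.85²/149 = 0.86107
V_st = 36.3607
V_srs = (1 − 197/1780)·25068.2/197 = 113.166
deff = V_st / V_srs = 36.3607/113.166 = 0.3213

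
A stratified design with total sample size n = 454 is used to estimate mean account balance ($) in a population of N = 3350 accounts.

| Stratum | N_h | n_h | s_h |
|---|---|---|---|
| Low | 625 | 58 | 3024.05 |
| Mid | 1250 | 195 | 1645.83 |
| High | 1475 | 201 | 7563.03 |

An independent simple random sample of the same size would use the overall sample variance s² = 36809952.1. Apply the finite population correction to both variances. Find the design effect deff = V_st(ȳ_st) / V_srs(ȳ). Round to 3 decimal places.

V̂(ȳ_st) = Σ W_h² (1 − n_h/N_h) s_h²/n_h, with W_h = N_h/N and N = 3350:
  stratum Low: (625/3350)²·(1 − 58/625)·3024.05²/58 = 4978.79
  stratum Mid: (1250/3350)²·(1 − 195/1250)·1645.83²/195 = 1632.33
  stratum High: (1475/3350)²·(1 − 201/1475)·7563.03²/201 = 47650.5
V_st = 54261.6
V_srs = (1 − 454/3350)·36809952.1/454 = 70091.1
deff = V_st / V_srs = 54261.6/70091.1 = 0.7742

deff ≈ 0.774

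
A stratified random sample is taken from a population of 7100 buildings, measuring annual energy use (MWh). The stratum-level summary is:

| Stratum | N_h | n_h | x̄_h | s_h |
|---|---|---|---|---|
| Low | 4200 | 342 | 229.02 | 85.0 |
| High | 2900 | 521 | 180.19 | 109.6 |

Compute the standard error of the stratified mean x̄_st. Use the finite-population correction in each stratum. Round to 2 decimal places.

SE(x̄_st) ≈ 3.15

V̂(x̄_st) = Σ W_h² (1 − n_h/N_h) s_h²/n_h, with W_h = N_h/N and N = 7100:
  stratum Low: (4200/7100)²·(1 − 342/4200)·85.0²/342 = 6.79058
  stratum High: (2900/7100)²·(1 − 521/2900)·109.6²/521 = 3.15543
V̂(x̄_st) = 9.94601
SE(x̄_st) = √9.94601 = 3.15373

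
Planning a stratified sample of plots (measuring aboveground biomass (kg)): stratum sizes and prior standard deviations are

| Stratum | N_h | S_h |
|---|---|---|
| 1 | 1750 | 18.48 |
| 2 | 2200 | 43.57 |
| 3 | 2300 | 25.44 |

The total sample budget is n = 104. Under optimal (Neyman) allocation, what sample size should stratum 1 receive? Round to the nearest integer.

Neyman allocation: n_h = n · N_h S_h / Σ N_i S_i, with n = 104.
  stratum 1: N_h·S_h = 1750·18.48 = 32340.00
  stratum 2: N_h·S_h = 2200·43.57 = 95854.00
  stratum 3: N_h·S_h = 2300·25.44 = 58512.00
Σ N_h S_h = 186706.00
n for stratum 1 = 104·32340.00/186706.00 = 18.014 → 18

18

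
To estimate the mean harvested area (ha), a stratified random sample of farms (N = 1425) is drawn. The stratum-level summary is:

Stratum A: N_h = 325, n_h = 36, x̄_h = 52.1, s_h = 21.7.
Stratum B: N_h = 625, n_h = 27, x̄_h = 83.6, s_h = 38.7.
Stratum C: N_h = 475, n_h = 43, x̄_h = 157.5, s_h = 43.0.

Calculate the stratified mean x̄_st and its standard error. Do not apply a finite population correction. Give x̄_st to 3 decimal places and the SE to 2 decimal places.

x̄_st ≈ 101.049, SE ≈ 4.02

x̄_st = Σ W_h x̄_h = (325·52.1 + 625·83.6 + 475·157.5)/1425 = 101.04912
V̂(x̄_st) = Σ W_h² s_h²/n_h, with W_h = N_h/N and N = 1425:
  stratum A: (325/1425)²·21.7²/36 = 0.680384
  stratum B: (625/1425)²·38.7²/27 = 10.6706
  stratum C: (475/1425)²·43.0²/43 = 4.77778
V̂(x̄_st) = 16.1288
SE(x̄_st) = √16.1288 = 4.01606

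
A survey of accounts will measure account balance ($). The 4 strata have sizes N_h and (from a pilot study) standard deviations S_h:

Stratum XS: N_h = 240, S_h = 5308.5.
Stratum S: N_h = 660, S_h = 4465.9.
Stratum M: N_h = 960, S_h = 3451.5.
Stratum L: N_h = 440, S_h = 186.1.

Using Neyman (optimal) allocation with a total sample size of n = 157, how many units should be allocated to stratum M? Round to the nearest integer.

Neyman allocation: n_h = n · N_h S_h / Σ N_i S_i, with n = 157.
  stratum XS: N_h·S_h = 240·5308.5 = 1274040.00
  stratum S: N_h·S_h = 660·4465.9 = 2947494.00
  stratum M: N_h·S_h = 960·3451.5 = 3313440.00
  stratum L: N_h·S_h = 440·186.1 = 81884.00
Σ N_h S_h = 7616858.00
n for stratum M = 157·3313440.00/7616858.00 = 68.297 → 68

68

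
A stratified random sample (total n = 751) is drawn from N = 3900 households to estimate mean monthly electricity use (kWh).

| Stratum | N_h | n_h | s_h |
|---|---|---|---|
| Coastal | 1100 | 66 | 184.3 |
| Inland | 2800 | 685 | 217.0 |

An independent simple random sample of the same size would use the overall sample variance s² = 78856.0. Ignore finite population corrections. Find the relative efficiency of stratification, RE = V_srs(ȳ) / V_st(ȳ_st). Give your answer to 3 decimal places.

V̂(ȳ_st) = Σ W_h² s_h²/n_h, with W_h = N_h/N and N = 3900:
  stratum Coastal: (1100/3900)²·184.3²/66 = 40.9414
  stratum Inland: (2800/3900)²·217.0²/685 = 35.4336
V_st = 76.3751
V_srs = s²/n = 78856.0/751 = 105.001
Relative efficiency = V_srs / V_st = 105.001/76.3751 = 1.3748

RE ≈ 1.375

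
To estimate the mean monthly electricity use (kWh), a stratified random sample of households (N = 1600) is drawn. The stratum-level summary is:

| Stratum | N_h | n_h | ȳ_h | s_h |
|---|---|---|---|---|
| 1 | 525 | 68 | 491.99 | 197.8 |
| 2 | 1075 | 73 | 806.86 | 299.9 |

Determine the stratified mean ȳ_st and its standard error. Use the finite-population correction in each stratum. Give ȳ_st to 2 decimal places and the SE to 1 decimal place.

ȳ_st = Σ W_h ȳ_h = (525·491.99 + 1075·806.86)/1600 = 703.54328
V̂(ȳ_st) = Σ W_h² (1 − n_h/N_h) s_h²/n_h, with W_h = N_h/N and N = 1600:
  stratum 1: (525/1600)²·(1 − 68/525)·197.8²/68 = 53.9236
  stratum 2: (1075/1600)²·(1 − 73/1075)·299.9²/73 = 518.402
V̂(ȳ_st) = 572.325
SE(ȳ_st) = √572.325 = 23.9233

ȳ_st ≈ 703.54, SE ≈ 23.9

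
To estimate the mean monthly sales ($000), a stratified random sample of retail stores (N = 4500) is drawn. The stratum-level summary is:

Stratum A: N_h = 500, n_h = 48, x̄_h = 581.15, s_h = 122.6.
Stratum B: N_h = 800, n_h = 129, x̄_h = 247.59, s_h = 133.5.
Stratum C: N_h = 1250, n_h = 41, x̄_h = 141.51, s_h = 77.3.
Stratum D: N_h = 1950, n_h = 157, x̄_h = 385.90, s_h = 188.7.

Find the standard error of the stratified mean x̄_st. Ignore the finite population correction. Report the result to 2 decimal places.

SE(x̄_st) ≈ 7.88

V̂(x̄_st) = Σ W_h² s_h²/n_h, with W_h = N_h/N and N = 4500:
  stratum A: (500/4500)²·122.6²/48 = 3.86594
  stratum B: (800/4500)²·133.5²/129 = 4.36644
  stratum C: (1250/4500)²·77.3²/41 = 11.2453
  stratum D: (1950/4500)²·188.7²/157 = 42.5881
V̂(x̄_st) = 62.0658
SE(x̄_st) = √62.0658 = 7.87818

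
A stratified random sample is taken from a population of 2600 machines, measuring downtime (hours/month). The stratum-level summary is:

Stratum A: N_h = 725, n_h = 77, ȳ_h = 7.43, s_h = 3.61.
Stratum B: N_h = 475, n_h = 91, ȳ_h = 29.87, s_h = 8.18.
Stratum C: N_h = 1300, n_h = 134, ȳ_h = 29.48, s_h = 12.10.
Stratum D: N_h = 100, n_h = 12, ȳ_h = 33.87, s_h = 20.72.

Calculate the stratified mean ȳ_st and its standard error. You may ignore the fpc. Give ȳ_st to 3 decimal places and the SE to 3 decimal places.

ȳ_st ≈ 23.572, SE ≈ 0.603

ȳ_st = Σ W_h ȳ_h = (725·7.43 + 475·29.87 + 1300·29.48 + 100·33.87)/2600 = 23.57154
V̂(ȳ_st) = Σ W_h² s_h²/n_h, with W_h = N_h/N and N = 2600:
  stratum A: (725/2600)²·3.61²/77 = 0.0131599
  stratum B: (475/2600)²·8.18²/91 = 0.0245418
  stratum C: (1300/2600)²·12.10²/134 = 0.273153
  stratum D: (100/2600)²·20.72²/12 = 0.0529239
V̂(ȳ_st) = 0.363779
SE(ȳ_st) = √0.363779 = 0.603141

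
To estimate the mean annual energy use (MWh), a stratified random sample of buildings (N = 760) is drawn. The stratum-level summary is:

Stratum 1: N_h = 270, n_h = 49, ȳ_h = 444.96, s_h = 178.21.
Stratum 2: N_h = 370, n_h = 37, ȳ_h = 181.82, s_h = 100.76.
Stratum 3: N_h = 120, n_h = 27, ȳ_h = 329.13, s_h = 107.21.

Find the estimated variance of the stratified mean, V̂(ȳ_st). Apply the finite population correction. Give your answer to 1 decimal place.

V̂(ȳ_st) ≈ 133.7

V̂(ȳ_st) = Σ W_h² (1 − n_h/N_h) s_h²/n_h, with W_h = N_h/N and N = 760:
  stratum 1: (270/760)²·(1 − 49/270)·178.21²/49 = 66.9571
  stratum 2: (370/760)²·(1 − 37/370)·100.76²/37 = 58.532
  stratum 3: (120/760)²·(1 − 27/120)·107.21²/27 = 8.22515
V̂(ȳ_st) = 133.714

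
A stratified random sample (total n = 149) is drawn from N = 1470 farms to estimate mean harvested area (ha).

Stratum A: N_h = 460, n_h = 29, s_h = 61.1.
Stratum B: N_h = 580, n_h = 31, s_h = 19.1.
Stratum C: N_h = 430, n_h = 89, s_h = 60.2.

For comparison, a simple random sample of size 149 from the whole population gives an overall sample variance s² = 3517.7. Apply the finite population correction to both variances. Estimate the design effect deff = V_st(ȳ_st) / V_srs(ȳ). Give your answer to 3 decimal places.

deff ≈ 0.769

V̂(ȳ_st) = Σ W_h² (1 − n_h/N_h) s_h²/n_h, with W_h = N_h/N and N = 1470:
  stratum A: (460/1470)²·(1 − 29/460)·61.1²/29 = 11.811
  stratum B: (580/1470)²·(1 − 31/580)·19.1²/31 = 1.73409
  stratum C: (430/1470)²·(1 − 89/430)·60.2²/89 = 2.76307
V_st = 16.3081
V_srs = (1 − 149/1470)·3517.7/149 = 21.2157
deff = V_st / V_srs = 16.3081/21.2157 = 0.7687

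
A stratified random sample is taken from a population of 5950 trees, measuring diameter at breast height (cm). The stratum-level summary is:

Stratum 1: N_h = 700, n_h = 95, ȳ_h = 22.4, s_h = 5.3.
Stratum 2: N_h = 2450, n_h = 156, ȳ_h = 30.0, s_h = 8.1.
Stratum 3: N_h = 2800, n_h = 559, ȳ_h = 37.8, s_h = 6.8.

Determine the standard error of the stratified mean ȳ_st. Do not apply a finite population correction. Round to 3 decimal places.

SE(ȳ_st) ≈ 0.306

V̂(ȳ_st) = Σ W_h² s_h²/n_h, with W_h = N_h/N and N = 5950:
  stratum 1: (700/5950)²·5.3²/95 = 0.00409252
  stratum 2: (2450/5950)²·8.1²/156 = 0.0713089
  stratum 3: (2800/5950)²·6.8²/559 = 0.0183184
V̂(ȳ_st) = 0.0937198
SE(ȳ_st) = √0.0937198 = 0.306137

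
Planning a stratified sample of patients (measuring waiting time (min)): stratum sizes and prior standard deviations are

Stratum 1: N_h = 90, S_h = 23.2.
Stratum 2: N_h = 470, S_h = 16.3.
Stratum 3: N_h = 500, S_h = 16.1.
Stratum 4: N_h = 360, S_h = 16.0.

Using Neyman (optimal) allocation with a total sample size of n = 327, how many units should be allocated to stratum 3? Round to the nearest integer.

112

Neyman allocation: n_h = n · N_h S_h / Σ N_i S_i, with n = 327.
  stratum 1: N_h·S_h = 90·23.2 = 2088.00
  stratum 2: N_h·S_h = 470·16.3 = 7661.00
  stratum 3: N_h·S_h = 500·16.1 = 8050.00
  stratum 4: N_h·S_h = 360·16.0 = 5760.00
Σ N_h S_h = 23559.00
n for stratum 3 = 327·8050.00/23559.00 = 111.734 → 112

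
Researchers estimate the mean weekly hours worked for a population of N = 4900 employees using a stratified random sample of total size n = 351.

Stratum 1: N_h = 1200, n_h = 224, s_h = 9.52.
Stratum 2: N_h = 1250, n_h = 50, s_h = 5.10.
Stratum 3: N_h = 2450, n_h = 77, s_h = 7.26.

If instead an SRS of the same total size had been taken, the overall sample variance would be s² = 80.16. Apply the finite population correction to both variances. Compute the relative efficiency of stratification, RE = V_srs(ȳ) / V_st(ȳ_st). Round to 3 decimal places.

V̂(ȳ_st) = Σ W_h² (1 − n_h/N_h) s_h²/n_h, with W_h = N_h/N and N = 4900:
  stratum 1: (1200/4900)²·(1 − 224/1200)·9.52²/224 = 0.0197363
  stratum 2: (1250/4900)²·(1 − 50/1250)·5.10²/50 = 0.032499
  stratum 3: (2450/4900)²·(1 − 77/2450)·7.26²/77 = 0.16575
V_st = 0.217985
V_srs = (1 − 351/4900)·80.16/351 = 0.212017
Relative efficiency = V_srs / V_st = 0.212017/0.217985 = 0.9726

RE ≈ 0.973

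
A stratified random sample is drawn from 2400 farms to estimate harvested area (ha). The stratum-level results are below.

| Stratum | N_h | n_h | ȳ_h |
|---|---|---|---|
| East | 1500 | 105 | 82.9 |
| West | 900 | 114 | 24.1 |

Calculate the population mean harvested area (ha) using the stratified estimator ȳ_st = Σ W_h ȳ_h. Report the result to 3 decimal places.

N = Σ N_h = 2400. Stratum weights W_h = N_h/N.
ȳ_st = (1500·82.9 + 900·24.1) / 2400 = 60.85000

ȳ_st ≈ 60.850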